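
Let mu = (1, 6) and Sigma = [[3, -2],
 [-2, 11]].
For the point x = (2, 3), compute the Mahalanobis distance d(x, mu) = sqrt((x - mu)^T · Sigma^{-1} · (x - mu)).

Step 1 — centre the observation: (x - mu) = (1, -3).

Step 2 — invert Sigma. det(Sigma) = 3·11 - (-2)² = 29.
  Sigma^{-1} = (1/det) · [[d, -b], [-b, a]] = [[0.3793, 0.069],
 [0.069, 0.1034]].

Step 3 — form the quadratic (x - mu)^T · Sigma^{-1} · (x - mu):
  Sigma^{-1} · (x - mu) = (0.1724, -0.2414).
  (x - mu)^T · [Sigma^{-1} · (x - mu)] = (1)·(0.1724) + (-3)·(-0.2414) = 0.8966.

Step 4 — take square root: d = √(0.8966) ≈ 0.9469.

d(x, mu) = √(0.8966) ≈ 0.9469


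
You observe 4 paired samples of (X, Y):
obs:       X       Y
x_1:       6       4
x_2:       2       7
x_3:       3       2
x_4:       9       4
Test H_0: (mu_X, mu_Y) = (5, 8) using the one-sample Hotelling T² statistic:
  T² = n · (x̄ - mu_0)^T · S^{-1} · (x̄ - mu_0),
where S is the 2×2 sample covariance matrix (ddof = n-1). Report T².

Step 1 — sample mean vector:
  mean(X) = (6 + 2 + 3 + 9) / 4 = 20/4 = 5
  mean(Y) = (4 + 7 + 2 + 4) / 4 = 17/4 = 4.25
  x̄ = (5, 4.25),  deviation x̄ - mu_0 = (5, 4.25) - (5, 8) = (0, -3.75).

Step 2 — sample covariance matrix, S[i,j] = (1/(n-1)) · Σ_k (x_{k,i} - mean_i) · (x_{k,j} - mean_j), divisor n-1 = 3:
  S[X,X] = ((1)·(1) + (-3)·(-3) + (-2)·(-2) + (4)·(4)) / 3 = 30/3 = 10
  S[X,Y] = ((1)·(-0.25) + (-3)·(2.75) + (-2)·(-2.25) + (4)·(-0.25)) / 3 = -5/3 = -1.6667
  S[Y,Y] = ((-0.25)·(-0.25) + (2.75)·(2.75) + (-2.25)·(-2.25) + (-0.25)·(-0.25)) / 3 = 12.75/3 = 4.25
  S = [[10, -1.6667],
 [-1.6667, 4.25]].

Step 3 — invert S. det(S) = 10·4.25 - (-1.6667)² = 39.7222.
  S^{-1} = (1/det) · [[d, -b], [-b, a]] = [[0.107, 0.042],
 [0.042, 0.2517]].

Step 4 — quadratic form (x̄ - mu_0)^T · S^{-1} · (x̄ - mu_0):
  S^{-1} · (x̄ - mu_0) = (-0.1573, -0.9441),
  (x̄ - mu_0)^T · [...] = (0)·(-0.1573) + (-3.75)·(-0.9441) = 3.5402.

Step 5 — scale by n: T² = 4 · 3.5402 = 14.1608.

T² ≈ 14.1608


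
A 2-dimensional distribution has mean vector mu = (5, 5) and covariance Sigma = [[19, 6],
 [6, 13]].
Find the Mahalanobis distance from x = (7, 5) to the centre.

Step 1 — centre the observation: (x - mu) = (2, 0).

Step 2 — invert Sigma. det(Sigma) = 19·13 - (6)² = 211.
  Sigma^{-1} = (1/det) · [[d, -b], [-b, a]] = [[0.0616, -0.0284],
 [-0.0284, 0.09]].

Step 3 — form the quadratic (x - mu)^T · Sigma^{-1} · (x - mu):
  Sigma^{-1} · (x - mu) = (0.1232, -0.0569).
  (x - mu)^T · [Sigma^{-1} · (x - mu)] = (2)·(0.1232) + (0)·(-0.0569) = 0.2464.

Step 4 — take square root: d = √(0.2464) ≈ 0.4964.

d(x, mu) = √(0.2464) ≈ 0.4964


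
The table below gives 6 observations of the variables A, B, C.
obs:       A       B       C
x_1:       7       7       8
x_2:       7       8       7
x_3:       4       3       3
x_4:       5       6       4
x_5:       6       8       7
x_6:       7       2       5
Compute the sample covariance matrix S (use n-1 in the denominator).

Step 1 — column means:
  mean(A) = (7 + 7 + 4 + 5 + 6 + 7) / 6 = 36/6 = 6
  mean(B) = (7 + 8 + 3 + 6 + 8 + 2) / 6 = 34/6 = 5.6667
  mean(C) = (8 + 7 + 3 + 4 + 7 + 5) / 6 = 34/6 = 5.6667

Step 2 — sample covariance S[i,j] = (1/(n-1)) · Σ_k (x_{k,i} - mean_i) · (x_{k,j} - mean_j), with n-1 = 5.
  S[A,A] = ((1)·(1) + (1)·(1) + (-2)·(-2) + (-1)·(-1) + (0)·(0) + (1)·(1)) / 5 = 8/5 = 1.6
  S[A,B] = ((1)·(1.3333) + (1)·(2.3333) + (-2)·(-2.6667) + (-1)·(0.3333) + (0)·(2.3333) + (1)·(-3.6667)) / 5 = 5/5 = 1
  S[A,C] = ((1)·(2.3333) + (1)·(1.3333) + (-2)·(-2.6667) + (-1)·(-1.6667) + (0)·(1.3333) + (1)·(-0.6667)) / 5 = 10/5 = 2
  S[B,B] = ((1.3333)·(1.3333) + (2.3333)·(2.3333) + (-2.6667)·(-2.6667) + (0.3333)·(0.3333) + (2.3333)·(2.3333) + (-3.6667)·(-3.6667)) / 5 = 33.3333/5 = 6.6667
  S[B,C] = ((1.3333)·(2.3333) + (2.3333)·(1.3333) + (-2.6667)·(-2.6667) + (0.3333)·(-1.6667) + (2.3333)·(1.3333) + (-3.6667)·(-0.6667)) / 5 = 18.3333/5 = 3.6667
  S[C,C] = ((2.3333)·(2.3333) + (1.3333)·(1.3333) + (-2.6667)·(-2.6667) + (-1.6667)·(-1.6667) + (1.3333)·(1.3333) + (-0.6667)·(-0.6667)) / 5 = 19.3333/5 = 3.8667

S is symmetric (S[j,i] = S[i,j]). Assembling:

S = [[1.6, 1, 2],
 [1, 6.6667, 3.6667],
 [2, 3.6667, 3.8667]]


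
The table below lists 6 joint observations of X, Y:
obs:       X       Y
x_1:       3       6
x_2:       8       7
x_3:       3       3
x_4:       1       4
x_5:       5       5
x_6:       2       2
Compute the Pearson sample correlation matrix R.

Step 1 — column means:
  mean(X) = (3 + 8 + 3 + 1 + 5 + 2) / 6 = 22/6 = 3.6667
  mean(Y) = (6 + 7 + 3 + 4 + 5 + 2) / 6 = 27/6 = 4.5

Step 2 — sample variances and covariances s[i,j] = (1/(n-1)) · Σ_k (x_{k,i} - mean_i) · (x_{k,j} - mean_j), with n-1 = 5:
  s[X,X] = ((-0.6667)·(-0.6667) + (4.3333)·(4.3333) + (-0.6667)·(-0.6667) + (-2.6667)·(-2.6667) + (1.3333)·(1.3333) + (-1.6667)·(-1.6667)) / 5 = 31.3333/5 = 6.2667
  s[X,Y] = ((-0.6667)·(1.5) + (4.3333)·(2.5) + (-0.6667)·(-1.5) + (-2.6667)·(-0.5) + (1.3333)·(0.5) + (-1.6667)·(-2.5)) / 5 = 17/5 = 3.4
  s[Y,Y] = ((1.5)·(1.5) + (2.5)·(2.5) + (-1.5)·(-1.5) + (-0.5)·(-0.5) + (0.5)·(0.5) + (-2.5)·(-2.5)) / 5 = 17.5/5 = 3.5
  Sample standard deviations s_i = √(s[i,i]):
  s(X) = √(6.2667) = 2.5033
  s(Y) = √(3.5) = 1.8708

Step 3 — r_{ij} = s_{ij} / (s_i · s_j):
  r[X,X] = 1 (diagonal).
  r[X,Y] = 3.4 / (2.5033 · 1.8708) = 3.4 / 4.6833 = 0.726
  r[Y,Y] = 1 (diagonal).

R is symmetric with unit diagonal. Assembling:

R = [[1, 0.726],
 [0.726, 1]]


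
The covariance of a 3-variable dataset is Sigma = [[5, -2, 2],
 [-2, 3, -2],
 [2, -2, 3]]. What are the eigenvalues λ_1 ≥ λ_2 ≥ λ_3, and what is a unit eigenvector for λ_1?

Step 1 — characteristic polynomial p(λ) = det(λI - Sigma) = λ³ - tr·λ² + c_1·λ - det, where tr = trace, c_1 = sum of the principal 2×2 minors, det = det(Sigma):
  tr = 5 + 3 + 3 = 11,
  c_1 = (5·3 - (-2)²) + (5·3 - (2)²) + (3·3 - (-2)²) = 11 + 11 + 5 = 27,
  det = 5·(3·3 - (-2)²) - (-2)·((-2)·3 - (-2)·(2)) + (2)·((-2)·(-2) - 3·(2)) = 5·(5) - (-2)·(-2) + (2)·(-2) = 17.
  So p(λ) = λ³ - 11λ² + 27λ - 17.
Step 2 — look for an integer root (rational root theorem: any rational root is an integer divisor of 17). Testing λ = 1:
  p(1) = 1 - 11 + 27 - 17 = 0  ✓
  Dividing out (λ - 1): p(λ) = (λ - 1)(λ² - 10λ + 17).
Step 3 — remaining eigenvalues from the quadratic λ² - 10λ + 17 = 0:
  Δ = 10² - 4·17 = 100 - 68 = 32,  λ = (10 ± √32)/2 = (10 ± 5.6569)/2 ≈ 7.8284 or 2.1716.
  Sorted: λ_1 = 7.8284,  λ_2 = 2.1716,  λ_3 = 1  (check: sum = 11 = tr ✓).

Step 4 — unit eigenvector for λ_1 ≈ 7.8284: v spans the null space of (Sigma - λ_1 I), whose rows are
  r_1 = (-2.8284, -2, 2),  r_2 = (-2, -4.8284, -2),  r_3 = (2, -2, -4.8284).
  v is orthogonal to every row, so take v ∝ r_1 × r_2 = ((-2)·(-2) - (2)·(-4.8284), (2)·(-2) - (-2.8284)·(-2), (-2.8284)·(-4.8284) - (-2)·(-2)) ≈ (13.6569, -9.6569, 9.6569).
  Let u = (13.6569, -9.6569, 9.6569).
  ||u|| = √((13.6569)² + (-9.6569)² + (9.6569)²) = √(373.0193) ≈ 19.3137,  v_1 = u/||u|| ≈ (0.7071, -0.5, 0.5) (||v_1|| = 1).

λ_1 = 7.8284,  λ_2 = 2.1716,  λ_3 = 1;  v_1 ≈ (0.7071, -0.5, 0.5)


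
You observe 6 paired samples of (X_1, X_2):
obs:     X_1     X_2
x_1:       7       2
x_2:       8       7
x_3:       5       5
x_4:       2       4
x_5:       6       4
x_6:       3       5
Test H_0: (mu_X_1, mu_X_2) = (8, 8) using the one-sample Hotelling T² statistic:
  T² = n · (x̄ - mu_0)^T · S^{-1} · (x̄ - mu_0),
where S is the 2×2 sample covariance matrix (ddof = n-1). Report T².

Step 1 — sample mean vector:
  mean(X_1) = (7 + 8 + 5 + 2 + 6 + 3) / 6 = 31/6 = 5.1667
  mean(X_2) = (2 + 7 + 5 + 4 + 4 + 5) / 6 = 27/6 = 4.5
  x̄ = (5.1667, 4.5),  deviation x̄ - mu_0 = (5.1667, 4.5) - (8, 8) = (-2.8333, -3.5).

Step 2 — sample covariance matrix, S[i,j] = (1/(n-1)) · Σ_k (x_{k,i} - mean_i) · (x_{k,j} - mean_j), divisor n-1 = 5:
  S[X_1,X_1] = ((1.8333)·(1.8333) + (2.8333)·(2.8333) + (-0.1667)·(-0.1667) + (-3.1667)·(-3.1667) + (0.8333)·(0.8333) + (-2.1667)·(-2.1667)) / 5 = 26.8333/5 = 5.3667
  S[X_1,X_2] = ((1.8333)·(-2.5) + (2.8333)·(2.5) + (-0.1667)·(0.5) + (-3.1667)·(-0.5) + (0.8333)·(-0.5) + (-2.1667)·(0.5)) / 5 = 2.5/5 = 0.5
  S[X_2,X_2] = ((-2.5)·(-2.5) + (2.5)·(2.5) + (0.5)·(0.5) + (-0.5)·(-0.5) + (-0.5)·(-0.5) + (0.5)·(0.5)) / 5 = 13.5/5 = 2.7
  S = [[5.3667, 0.5],
 [0.5, 2.7]].

Step 3 — invert S. det(S) = 5.3667·2.7 - (0.5)² = 14.24.
  S^{-1} = (1/det) · [[d, -b], [-b, a]] = [[0.1896, -0.0351],
 [-0.0351, 0.3769]].

Step 4 — quadratic form (x̄ - mu_0)^T · S^{-1} · (x̄ - mu_0):
  S^{-1} · (x̄ - mu_0) = (-0.4143, -1.2196),
  (x̄ - mu_0)^T · [...] = (-2.8333)·(-0.4143) + (-3.5)·(-1.2196) = 5.4424.

Step 5 — scale by n: T² = 6 · 5.4424 = 32.6545.

T² ≈ 32.6545


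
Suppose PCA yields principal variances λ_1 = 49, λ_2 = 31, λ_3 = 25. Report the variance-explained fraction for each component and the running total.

Step 1 — total variance = trace(Sigma) = Σ λ_i = 49 + 31 + 25 = 105.

Step 2 — fraction explained by component i = λ_i / Σ λ:
  PC1: 49/105 = 0.4667
  PC2: 31/105 = 0.2952
  PC3: 25/105 = 0.2381

Step 3 — cumulative fraction after k components = (λ_1 + ... + λ_k) / Σ λ:
  k = 1: 49/105 = 0.4667
  k = 2: (49 + 31)/105 = 80/105 = 0.7619
  k = 3: (49 + 31 + 25)/105 = 105/105 = 1

Summary (fraction, with percent):

explained: PC1 0.4667 (46.67%), PC2 0.2952 (29.52%), PC3 0.2381 (23.81%);  cumulative: 0.4667, 0.7619, 1


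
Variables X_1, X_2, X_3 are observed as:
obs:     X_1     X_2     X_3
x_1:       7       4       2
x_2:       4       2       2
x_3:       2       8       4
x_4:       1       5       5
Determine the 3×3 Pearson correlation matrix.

Step 1 — column means:
  mean(X_1) = (7 + 4 + 2 + 1) / 4 = 14/4 = 3.5
  mean(X_2) = (4 + 2 + 8 + 5) / 4 = 19/4 = 4.75
  mean(X_3) = (2 + 2 + 4 + 5) / 4 = 13/4 = 3.25

Step 2 — sample variances and covariances s[i,j] = (1/(n-1)) · Σ_k (x_{k,i} - mean_i) · (x_{k,j} - mean_j), with n-1 = 3:
  s[X_1,X_1] = ((3.5)·(3.5) + (0.5)·(0.5) + (-1.5)·(-1.5) + (-2.5)·(-2.5)) / 3 = 21/3 = 7
  s[X_1,X_2] = ((3.5)·(-0.75) + (0.5)·(-2.75) + (-1.5)·(3.25) + (-2.5)·(0.25)) / 3 = -9.5/3 = -3.1667
  s[X_1,X_3] = ((3.5)·(-1.25) + (0.5)·(-1.25) + (-1.5)·(0.75) + (-2.5)·(1.75)) / 3 = -10.5/3 = -3.5
  s[X_2,X_2] = ((-0.75)·(-0.75) + (-2.75)·(-2.75) + (3.25)·(3.25) + (0.25)·(0.25)) / 3 = 18.75/3 = 6.25
  s[X_2,X_3] = ((-0.75)·(-1.25) + (-2.75)·(-1.25) + (3.25)·(0.75) + (0.25)·(1.75)) / 3 = 7.25/3 = 2.4167
  s[X_3,X_3] = ((-1.25)·(-1.25) + (-1.25)·(-1.25) + (0.75)·(0.75) + (1.75)·(1.75)) / 3 = 6.75/3 = 2.25
  Sample standard deviations s_i = √(s[i,i]):
  s(X_1) = √(7) = 2.6458
  s(X_2) = √(6.25) = 2.5
  s(X_3) = √(2.25) = 1.5

Step 3 — r_{ij} = s_{ij} / (s_i · s_j):
  r[X_1,X_1] = 1 (diagonal).
  r[X_1,X_2] = -3.1667 / (2.6458 · 2.5) = -3.1667 / 6.6144 = -0.4788
  r[X_1,X_3] = -3.5 / (2.6458 · 1.5) = -3.5 / 3.9686 = -0.8819
  r[X_2,X_2] = 1 (diagonal).
  r[X_2,X_3] = 2.4167 / (2.5 · 1.5) = 2.4167 / 3.75 = 0.6444
  r[X_3,X_3] = 1 (diagonal).

R is symmetric with unit diagonal. Assembling:

R = [[1, -0.4788, -0.8819],
 [-0.4788, 1, 0.6444],
 [-0.8819, 0.6444, 1]]


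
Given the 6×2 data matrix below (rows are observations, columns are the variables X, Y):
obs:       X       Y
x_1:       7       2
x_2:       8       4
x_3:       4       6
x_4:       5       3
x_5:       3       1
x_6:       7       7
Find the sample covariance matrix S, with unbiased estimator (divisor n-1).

Step 1 — column means:
  mean(X) = (7 + 8 + 4 + 5 + 3 + 7) / 6 = 34/6 = 5.6667
  mean(Y) = (2 + 4 + 6 + 3 + 1 + 7) / 6 = 23/6 = 3.8333

Step 2 — sample covariance S[i,j] = (1/(n-1)) · Σ_k (x_{k,i} - mean_i) · (x_{k,j} - mean_j), with n-1 = 5.
  S[X,X] = ((1.3333)·(1.3333) + (2.3333)·(2.3333) + (-1.6667)·(-1.6667) + (-0.6667)·(-0.6667) + (-2.6667)·(-2.6667) + (1.3333)·(1.3333)) / 5 = 19.3333/5 = 3.8667
  S[X,Y] = ((1.3333)·(-1.8333) + (2.3333)·(0.1667) + (-1.6667)·(2.1667) + (-0.6667)·(-0.8333) + (-2.6667)·(-2.8333) + (1.3333)·(3.1667)) / 5 = 6.6667/5 = 1.3333
  S[Y,Y] = ((-1.8333)·(-1.8333) + (0.1667)·(0.1667) + (2.1667)·(2.1667) + (-0.8333)·(-0.8333) + (-2.8333)·(-2.8333) + (3.1667)·(3.1667)) / 5 = 26.8333/5 = 5.3667

S is symmetric (S[j,i] = S[i,j]). Assembling:

S = [[3.8667, 1.3333],
 [1.3333, 5.3667]]


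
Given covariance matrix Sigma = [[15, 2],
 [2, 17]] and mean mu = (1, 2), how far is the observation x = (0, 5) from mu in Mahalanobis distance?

Step 1 — centre the observation: (x - mu) = (-1, 3).

Step 2 — invert Sigma. det(Sigma) = 15·17 - (2)² = 251.
  Sigma^{-1} = (1/det) · [[d, -b], [-b, a]] = [[0.0677, -0.008],
 [-0.008, 0.0598]].

Step 3 — form the quadratic (x - mu)^T · Sigma^{-1} · (x - mu):
  Sigma^{-1} · (x - mu) = (-0.0916, 0.1873).
  (x - mu)^T · [Sigma^{-1} · (x - mu)] = (-1)·(-0.0916) + (3)·(0.1873) = 0.6534.

Step 4 — take square root: d = √(0.6534) ≈ 0.8083.

d(x, mu) = √(0.6534) ≈ 0.8083


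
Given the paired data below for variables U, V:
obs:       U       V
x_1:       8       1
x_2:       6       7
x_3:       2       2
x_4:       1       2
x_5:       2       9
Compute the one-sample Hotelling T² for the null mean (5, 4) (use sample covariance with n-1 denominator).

Step 1 — sample mean vector:
  mean(U) = (8 + 6 + 2 + 1 + 2) / 5 = 19/5 = 3.8
  mean(V) = (1 + 7 + 2 + 2 + 9) / 5 = 21/5 = 4.2
  x̄ = (3.8, 4.2),  deviation x̄ - mu_0 = (3.8, 4.2) - (5, 4) = (-1.2, 0.2).

Step 2 — sample covariance matrix, S[i,j] = (1/(n-1)) · Σ_k (x_{k,i} - mean_i) · (x_{k,j} - mean_j), divisor n-1 = 4:
  S[U,U] = ((4.2)·(4.2) + (2.2)·(2.2) + (-1.8)·(-1.8) + (-2.8)·(-2.8) + (-1.8)·(-1.8)) / 4 = 36.8/4 = 9.2
  S[U,V] = ((4.2)·(-3.2) + (2.2)·(2.8) + (-1.8)·(-2.2) + (-2.8)·(-2.2) + (-1.8)·(4.8)) / 4 = -5.8/4 = -1.45
  S[V,V] = ((-3.2)·(-3.2) + (2.8)·(2.8) + (-2.2)·(-2.2) + (-2.2)·(-2.2) + (4.8)·(4.8)) / 4 = 50.8/4 = 12.7
  S = [[9.2, -1.45],
 [-1.45, 12.7]].

Step 3 — invert S. det(S) = 9.2·12.7 - (-1.45)² = 114.7375.
  S^{-1} = (1/det) · [[d, -b], [-b, a]] = [[0.1107, 0.0126],
 [0.0126, 0.0802]].

Step 4 — quadratic form (x̄ - mu_0)^T · S^{-1} · (x̄ - mu_0):
  S^{-1} · (x̄ - mu_0) = (-0.1303, 0.0009),
  (x̄ - mu_0)^T · [...] = (-1.2)·(-0.1303) + (0.2)·(0.0009) = 0.1565.

Step 5 — scale by n: T² = 5 · 0.1565 = 0.7827.

T² ≈ 0.7827


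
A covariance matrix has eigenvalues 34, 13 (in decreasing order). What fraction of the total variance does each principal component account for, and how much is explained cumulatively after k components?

Step 1 — total variance = trace(Sigma) = Σ λ_i = 34 + 13 = 47.

Step 2 — fraction explained by component i = λ_i / Σ λ:
  PC1: 34/47 = 0.7234
  PC2: 13/47 = 0.2766

Step 3 — cumulative fraction after k components = (λ_1 + ... + λ_k) / Σ λ:
  k = 1: 34/47 = 0.7234
  k = 2: (34 + 13)/47 = 47/47 = 1

Summary (fraction, with percent):

explained: PC1 0.7234 (72.34%), PC2 0.2766 (27.66%);  cumulative: 0.7234, 1


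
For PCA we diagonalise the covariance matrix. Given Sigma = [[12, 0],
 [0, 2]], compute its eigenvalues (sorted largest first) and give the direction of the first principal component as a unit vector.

Step 1 — characteristic polynomial of 2×2 Sigma:
  det(Sigma - λI) = λ² - trace · λ + det = 0.
  trace = 12 + 2 = 14, det = 12·2 - (0)² = 24.
Step 2 — discriminant:
  Δ = trace² - 4·det = 196 - 96 = 100.
Step 3 — eigenvalues:
  λ = (trace ± √Δ)/2 = (14 ± 10)/2,
  λ_1 = 12,  λ_2 = 2.

Step 4 — unit eigenvector for λ_1: Sigma is diagonal, so its eigenvectors are the coordinate axes. λ_1 = 12 is the diagonal entry on the first coordinate axis, hence
  v_1 = (1, 0) (||v_1|| = 1).

λ_1 = 12,  λ_2 = 2;  v_1 ≈ (1, 0)


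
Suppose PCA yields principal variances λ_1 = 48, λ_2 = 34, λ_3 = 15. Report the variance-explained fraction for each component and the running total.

Step 1 — total variance = trace(Sigma) = Σ λ_i = 48 + 34 + 15 = 97.

Step 2 — fraction explained by component i = λ_i / Σ λ:
  PC1: 48/97 = 0.4948
  PC2: 34/97 = 0.3505
  PC3: 15/97 = 0.1546

Step 3 — cumulative fraction after k components = (λ_1 + ... + λ_k) / Σ λ:
  k = 1: 48/97 = 0.4948
  k = 2: (48 + 34)/97 = 82/97 = 0.8454
  k = 3: (48 + 34 + 15)/97 = 97/97 = 1

Summary (fraction, with percent):

explained: PC1 0.4948 (49.48%), PC2 0.3505 (35.05%), PC3 0.1546 (15.46%);  cumulative: 0.4948, 0.8454, 1


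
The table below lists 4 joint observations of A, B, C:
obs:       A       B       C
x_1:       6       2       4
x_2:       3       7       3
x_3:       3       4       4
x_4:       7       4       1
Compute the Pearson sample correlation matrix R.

Step 1 — column means:
  mean(A) = (6 + 3 + 3 + 7) / 4 = 19/4 = 4.75
  mean(B) = (2 + 7 + 4 + 4) / 4 = 17/4 = 4.25
  mean(C) = (4 + 3 + 4 + 1) / 4 = 12/4 = 3

Step 2 — sample variances and covariances s[i,j] = (1/(n-1)) · Σ_k (x_{k,i} - mean_i) · (x_{k,j} - mean_j), with n-1 = 3:
  s[A,A] = ((1.25)·(1.25) + (-1.75)·(-1.75) + (-1.75)·(-1.75) + (2.25)·(2.25)) / 3 = 12.75/3 = 4.25
  s[A,B] = ((1.25)·(-2.25) + (-1.75)·(2.75) + (-1.75)·(-0.25) + (2.25)·(-0.25)) / 3 = -7.75/3 = -2.5833
  s[A,C] = ((1.25)·(1) + (-1.75)·(0) + (-1.75)·(1) + (2.25)·(-2)) / 3 = -5/3 = -1.6667
  s[B,B] = ((-2.25)·(-2.25) + (2.75)·(2.75) + (-0.25)·(-0.25) + (-0.25)·(-0.25)) / 3 = 12.75/3 = 4.25
  s[B,C] = ((-2.25)·(1) + (2.75)·(0) + (-0.25)·(1) + (-0.25)·(-2)) / 3 = -2/3 = -0.6667
  s[C,C] = ((1)·(1) + (0)·(0) + (1)·(1) + (-2)·(-2)) / 3 = 6/3 = 2
  Sample standard deviations s_i = √(s[i,i]):
  s(A) = √(4.25) = 2.0616
  s(B) = √(4.25) = 2.0616
  s(C) = √(2) = 1.4142

Step 3 — r_{ij} = s_{ij} / (s_i · s_j):
  r[A,A] = 1 (diagonal).
  r[A,B] = -2.5833 / (2.0616 · 2.0616) = -2.5833 / 4.25 = -0.6078
  r[A,C] = -1.6667 / (2.0616 · 1.4142) = -1.6667 / 2.9155 = -0.5717
  r[B,B] = 1 (diagonal).
  r[B,C] = -0.6667 / (2.0616 · 1.4142) = -0.6667 / 2.9155 = -0.2287
  r[C,C] = 1 (diagonal).

R is symmetric with unit diagonal. Assembling:

R = [[1, -0.6078, -0.5717],
 [-0.6078, 1, -0.2287],
 [-0.5717, -0.2287, 1]]


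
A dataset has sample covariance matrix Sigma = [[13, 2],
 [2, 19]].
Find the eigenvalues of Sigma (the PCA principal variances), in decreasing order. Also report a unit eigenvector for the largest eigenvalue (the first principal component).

Step 1 — characteristic polynomial of 2×2 Sigma:
  det(Sigma - λI) = λ² - trace · λ + det = 0.
  trace = 13 + 19 = 32, det = 13·19 - (2)² = 243.
Step 2 — discriminant:
  Δ = trace² - 4·det = 1024 - 972 = 52.
Step 3 — eigenvalues:
  λ = (trace ± √Δ)/2 = (32 ± 7.2111)/2,
  λ_1 = 19.6056,  λ_2 = 12.3944.

Step 4 — unit eigenvector for λ_1: solve (Sigma - λ_1 I)v = 0. First row:
  (13 - 19.6056)·v_x + (2)·v_y = 0, i.e. (-6.6056)·v_x + (2)·v_y = 0,
  so v ∝ (b, λ_1 - a) = (2, 6.6056) = u.
  ||u|| = √((2)² + (6.6056)²) = √(47.6333) ≈ 6.9017,
  v_1 = u/||u|| ≈ (0.2898, 0.9571) (||v_1|| = 1).

λ_1 = 19.6056,  λ_2 = 12.3944;  v_1 ≈ (0.2898, 0.9571)


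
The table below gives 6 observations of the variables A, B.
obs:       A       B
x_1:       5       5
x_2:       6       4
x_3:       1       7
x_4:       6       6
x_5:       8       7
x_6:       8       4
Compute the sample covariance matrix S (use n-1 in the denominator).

Step 1 — column means:
  mean(A) = (5 + 6 + 1 + 6 + 8 + 8) / 6 = 34/6 = 5.6667
  mean(B) = (5 + 4 + 7 + 6 + 7 + 4) / 6 = 33/6 = 5.5

Step 2 — sample covariance S[i,j] = (1/(n-1)) · Σ_k (x_{k,i} - mean_i) · (x_{k,j} - mean_j), with n-1 = 5.
  S[A,A] = ((-0.6667)·(-0.6667) + (0.3333)·(0.3333) + (-4.6667)·(-4.6667) + (0.3333)·(0.3333) + (2.3333)·(2.3333) + (2.3333)·(2.3333)) / 5 = 33.3333/5 = 6.6667
  S[A,B] = ((-0.6667)·(-0.5) + (0.3333)·(-1.5) + (-4.6667)·(1.5) + (0.3333)·(0.5) + (2.3333)·(1.5) + (2.3333)·(-1.5)) / 5 = -7/5 = -1.4
  S[B,B] = ((-0.5)·(-0.5) + (-1.5)·(-1.5) + (1.5)·(1.5) + (0.5)·(0.5) + (1.5)·(1.5) + (-1.5)·(-1.5)) / 5 = 9.5/5 = 1.9

S is symmetric (S[j,i] = S[i,j]). Assembling:

S = [[6.6667, -1.4],
 [-1.4, 1.9]]


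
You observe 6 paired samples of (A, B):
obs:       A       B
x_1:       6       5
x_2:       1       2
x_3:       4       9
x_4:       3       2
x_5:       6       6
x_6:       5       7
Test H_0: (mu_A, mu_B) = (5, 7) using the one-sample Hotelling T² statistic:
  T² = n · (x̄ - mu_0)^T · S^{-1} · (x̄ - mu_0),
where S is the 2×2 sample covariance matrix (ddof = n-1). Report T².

Step 1 — sample mean vector:
  mean(A) = (6 + 1 + 4 + 3 + 6 + 5) / 6 = 25/6 = 4.1667
  mean(B) = (5 + 2 + 9 + 2 + 6 + 7) / 6 = 31/6 = 5.1667
  x̄ = (4.1667, 5.1667),  deviation x̄ - mu_0 = (4.1667, 5.1667) - (5, 7) = (-0.8333, -1.8333).

Step 2 — sample covariance matrix, S[i,j] = (1/(n-1)) · Σ_k (x_{k,i} - mean_i) · (x_{k,j} - mean_j), divisor n-1 = 5:
  S[A,A] = ((1.8333)·(1.8333) + (-3.1667)·(-3.1667) + (-0.1667)·(-0.1667) + (-1.1667)·(-1.1667) + (1.8333)·(1.8333) + (0.8333)·(0.8333)) / 5 = 18.8333/5 = 3.7667
  S[A,B] = ((1.8333)·(-0.1667) + (-3.1667)·(-3.1667) + (-0.1667)·(3.8333) + (-1.1667)·(-3.1667) + (1.8333)·(0.8333) + (0.8333)·(1.8333)) / 5 = 15.8333/5 = 3.1667
  S[B,B] = ((-0.1667)·(-0.1667) + (-3.1667)·(-3.1667) + (3.8333)·(3.8333) + (-3.1667)·(-3.1667) + (0.8333)·(0.8333) + (1.8333)·(1.8333)) / 5 = 38.8333/5 = 7.7667
  S = [[3.7667, 3.1667],
 [3.1667, 7.7667]].

Step 3 — invert S. det(S) = 3.7667·7.7667 - (3.1667)² = 19.2267.
  S^{-1} = (1/det) · [[d, -b], [-b, a]] = [[0.404, -0.1647],
 [-0.1647, 0.1959]].

Step 4 — quadratic form (x̄ - mu_0)^T · S^{-1} · (x̄ - mu_0):
  S^{-1} · (x̄ - mu_0) = (-0.0347, -0.2219),
  (x̄ - mu_0)^T · [...] = (-0.8333)·(-0.0347) + (-1.8333)·(-0.2219) = 0.4357.

Step 5 — scale by n: T² = 6 · 0.4357 = 2.6144.

T² ≈ 2.6144


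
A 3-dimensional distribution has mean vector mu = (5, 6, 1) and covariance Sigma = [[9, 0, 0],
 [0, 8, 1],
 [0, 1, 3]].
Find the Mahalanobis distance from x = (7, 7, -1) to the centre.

Step 1 — centre the observation: (x - mu) = (2, 1, -2).

Step 2 — invert Sigma (cofactor / det for 3×3, or solve directly):
  Sigma^{-1} = [[0.1111, 0, 0],
 [0, 0.1304, -0.0435],
 [0, -0.0435, 0.3478]].

Step 3 — form the quadratic (x - mu)^T · Sigma^{-1} · (x - mu):
  Sigma^{-1} · (x - mu) = (0.2222, 0.2174, -0.7391).
  (x - mu)^T · [Sigma^{-1} · (x - mu)] = (2)·(0.2222) + (1)·(0.2174) + (-2)·(-0.7391) = 2.1401.

Step 4 — take square root: d = √(2.1401) ≈ 1.4629.

d(x, mu) = √(2.1401) ≈ 1.4629


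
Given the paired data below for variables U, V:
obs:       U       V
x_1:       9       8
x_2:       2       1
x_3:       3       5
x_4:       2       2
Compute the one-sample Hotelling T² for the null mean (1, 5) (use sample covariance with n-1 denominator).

Step 1 — sample mean vector:
  mean(U) = (9 + 2 + 3 + 2) / 4 = 16/4 = 4
  mean(V) = (8 + 1 + 5 + 2) / 4 = 16/4 = 4
  x̄ = (4, 4),  deviation x̄ - mu_0 = (4, 4) - (1, 5) = (3, -1).

Step 2 — sample covariance matrix, S[i,j] = (1/(n-1)) · Σ_k (x_{k,i} - mean_i) · (x_{k,j} - mean_j), divisor n-1 = 3:
  S[U,U] = ((5)·(5) + (-2)·(-2) + (-1)·(-1) + (-2)·(-2)) / 3 = 34/3 = 11.3333
  S[U,V] = ((5)·(4) + (-2)·(-3) + (-1)·(1) + (-2)·(-2)) / 3 = 29/3 = 9.6667
  S[V,V] = ((4)·(4) + (-3)·(-3) + (1)·(1) + (-2)·(-2)) / 3 = 30/3 = 10
  S = [[11.3333, 9.6667],
 [9.6667, 10]].

Step 3 — invert S. det(S) = 11.3333·10 - (9.6667)² = 19.8889.
  S^{-1} = (1/det) · [[d, -b], [-b, a]] = [[0.5028, -0.486],
 [-0.486, 0.5698]].

Step 4 — quadratic form (x̄ - mu_0)^T · S^{-1} · (x̄ - mu_0):
  S^{-1} · (x̄ - mu_0) = (1.9944, -2.0279),
  (x̄ - mu_0)^T · [...] = (3)·(1.9944) + (-1)·(-2.0279) = 8.0112.

Step 5 — scale by n: T² = 4 · 8.0112 = 32.0447.

T² ≈ 32.0447


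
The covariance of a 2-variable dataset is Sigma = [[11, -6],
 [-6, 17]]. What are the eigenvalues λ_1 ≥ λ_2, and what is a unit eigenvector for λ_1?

Step 1 — characteristic polynomial of 2×2 Sigma:
  det(Sigma - λI) = λ² - trace · λ + det = 0.
  trace = 11 + 17 = 28, det = 11·17 - (-6)² = 151.
Step 2 — discriminant:
  Δ = trace² - 4·det = 784 - 604 = 180.
Step 3 — eigenvalues:
  λ = (trace ± √Δ)/2 = (28 ± 13.4164)/2,
  λ_1 = 20.7082,  λ_2 = 7.2918.

Step 4 — unit eigenvector for λ_1: solve (Sigma - λ_1 I)v = 0. First row:
  (11 - 20.7082)·v_x + (-6)·v_y = 0, i.e. (-9.7082)·v_x + (-6)·v_y = 0,
  so v ∝ (b, λ_1 - a) = (-6, 9.7082); multiply by -1 so the first entry is positive: u = (6, -9.7082).
  ||u|| = √((6)² + (-9.7082)²) = √(130.2492) ≈ 11.4127,
  v_1 = u/||u|| ≈ (0.5257, -0.8507) (||v_1|| = 1).

λ_1 = 20.7082,  λ_2 = 7.2918;  v_1 ≈ (0.5257, -0.8507)


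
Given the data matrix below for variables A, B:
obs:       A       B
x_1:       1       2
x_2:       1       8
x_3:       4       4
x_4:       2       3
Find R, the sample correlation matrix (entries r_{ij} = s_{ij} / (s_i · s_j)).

Step 1 — column means:
  mean(A) = (1 + 1 + 4 + 2) / 4 = 8/4 = 2
  mean(B) = (2 + 8 + 4 + 3) / 4 = 17/4 = 4.25

Step 2 — sample variances and covariances s[i,j] = (1/(n-1)) · Σ_k (x_{k,i} - mean_i) · (x_{k,j} - mean_j), with n-1 = 3:
  s[A,A] = ((-1)·(-1) + (-1)·(-1) + (2)·(2) + (0)·(0)) / 3 = 6/3 = 2
  s[A,B] = ((-1)·(-2.25) + (-1)·(3.75) + (2)·(-0.25) + (0)·(-1.25)) / 3 = -2/3 = -0.6667
  s[B,B] = ((-2.25)·(-2.25) + (3.75)·(3.75) + (-0.25)·(-0.25) + (-1.25)·(-1.25)) / 3 = 20.75/3 = 6.9167
  Sample standard deviations s_i = √(s[i,i]):
  s(A) = √(2) = 1.4142
  s(B) = √(6.9167) = 2.63

Step 3 — r_{ij} = s_{ij} / (s_i · s_j):
  r[A,A] = 1 (diagonal).
  r[A,B] = -0.6667 / (1.4142 · 2.63) = -0.6667 / 3.7193 = -0.1792
  r[B,B] = 1 (diagonal).

R is symmetric with unit diagonal. Assembling:

R = [[1, -0.1792],
 [-0.1792, 1]]


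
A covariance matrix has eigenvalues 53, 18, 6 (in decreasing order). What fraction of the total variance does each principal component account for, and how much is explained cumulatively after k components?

Step 1 — total variance = trace(Sigma) = Σ λ_i = 53 + 18 + 6 = 77.

Step 2 — fraction explained by component i = λ_i / Σ λ:
  PC1: 53/77 = 0.6883
  PC2: 18/77 = 0.2338
  PC3: 6/77 = 0.0779

Step 3 — cumulative fraction after k components = (λ_1 + ... + λ_k) / Σ λ:
  k = 1: 53/77 = 0.6883
  k = 2: (53 + 18)/77 = 71/77 = 0.9221
  k = 3: (53 + 18 + 6)/77 = 77/77 = 1

Summary (fraction, with percent):

explained: PC1 0.6883 (68.83%), PC2 0.2338 (23.38%), PC3 0.0779 (7.79%);  cumulative: 0.6883, 0.9221, 1


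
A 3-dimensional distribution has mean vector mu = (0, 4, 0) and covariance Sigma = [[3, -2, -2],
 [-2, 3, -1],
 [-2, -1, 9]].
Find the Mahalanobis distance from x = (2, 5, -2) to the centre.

Step 1 — centre the observation: (x - mu) = (2, 1, -2).

Step 2 — invert Sigma (cofactor / det for 3×3, or solve directly):
  Sigma^{-1} = [[1.1818, 0.9091, 0.3636],
 [0.9091, 1.0455, 0.3182],
 [0.3636, 0.3182, 0.2273]].

Step 3 — form the quadratic (x - mu)^T · Sigma^{-1} · (x - mu):
  Sigma^{-1} · (x - mu) = (2.5455, 2.2273, 0.5909).
  (x - mu)^T · [Sigma^{-1} · (x - mu)] = (2)·(2.5455) + (1)·(2.2273) + (-2)·(0.5909) = 6.1364.

Step 4 — take square root: d = √(6.1364) ≈ 2.4772.

d(x, mu) = √(6.1364) ≈ 2.4772


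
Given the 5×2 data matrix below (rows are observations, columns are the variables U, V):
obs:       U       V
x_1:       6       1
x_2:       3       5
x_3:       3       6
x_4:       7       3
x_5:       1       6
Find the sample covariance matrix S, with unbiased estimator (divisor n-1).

Step 1 — column means:
  mean(U) = (6 + 3 + 3 + 7 + 1) / 5 = 20/5 = 4
  mean(V) = (1 + 5 + 6 + 3 + 6) / 5 = 21/5 = 4.2

Step 2 — sample covariance S[i,j] = (1/(n-1)) · Σ_k (x_{k,i} - mean_i) · (x_{k,j} - mean_j), with n-1 = 4.
  S[U,U] = ((2)·(2) + (-1)·(-1) + (-1)·(-1) + (3)·(3) + (-3)·(-3)) / 4 = 24/4 = 6
  S[U,V] = ((2)·(-3.2) + (-1)·(0.8) + (-1)·(1.8) + (3)·(-1.2) + (-3)·(1.8)) / 4 = -18/4 = -4.5
  S[V,V] = ((-3.2)·(-3.2) + (0.8)·(0.8) + (1.8)·(1.8) + (-1.2)·(-1.2) + (1.8)·(1.8)) / 4 = 18.8/4 = 4.7

S is symmetric (S[j,i] = S[i,j]). Assembling:

S = [[6, -4.5],
 [-4.5, 4.7]]


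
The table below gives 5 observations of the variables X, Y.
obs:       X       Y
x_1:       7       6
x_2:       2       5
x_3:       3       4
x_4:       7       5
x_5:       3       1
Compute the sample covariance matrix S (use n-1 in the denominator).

Step 1 — column means:
  mean(X) = (7 + 2 + 3 + 7 + 3) / 5 = 22/5 = 4.4
  mean(Y) = (6 + 5 + 4 + 5 + 1) / 5 = 21/5 = 4.2

Step 2 — sample covariance S[i,j] = (1/(n-1)) · Σ_k (x_{k,i} - mean_i) · (x_{k,j} - mean_j), with n-1 = 4.
  S[X,X] = ((2.6)·(2.6) + (-2.4)·(-2.4) + (-1.4)·(-1.4) + (2.6)·(2.6) + (-1.4)·(-1.4)) / 4 = 23.2/4 = 5.8
  S[X,Y] = ((2.6)·(1.8) + (-2.4)·(0.8) + (-1.4)·(-0.2) + (2.6)·(0.8) + (-1.4)·(-3.2)) / 4 = 9.6/4 = 2.4
  S[Y,Y] = ((1.8)·(1.8) + (0.8)·(0.8) + (-0.2)·(-0.2) + (0.8)·(0.8) + (-3.2)·(-3.2)) / 4 = 14.8/4 = 3.7

S is symmetric (S[j,i] = S[i,j]). Assembling:

S = [[5.8, 2.4],
 [2.4, 3.7]]


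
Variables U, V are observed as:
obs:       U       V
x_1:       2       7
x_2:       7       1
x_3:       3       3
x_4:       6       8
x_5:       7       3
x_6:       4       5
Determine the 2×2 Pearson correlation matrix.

Step 1 — column means:
  mean(U) = (2 + 7 + 3 + 6 + 7 + 4) / 6 = 29/6 = 4.8333
  mean(V) = (7 + 1 + 3 + 8 + 3 + 5) / 6 = 27/6 = 4.5

Step 2 — sample variances and covariances s[i,j] = (1/(n-1)) · Σ_k (x_{k,i} - mean_i) · (x_{k,j} - mean_j), with n-1 = 5:
  s[U,U] = ((-2.8333)·(-2.8333) + (2.1667)·(2.1667) + (-1.8333)·(-1.8333) + (1.1667)·(1.1667) + (2.1667)·(2.1667) + (-0.8333)·(-0.8333)) / 5 = 22.8333/5 = 4.5667
  s[U,V] = ((-2.8333)·(2.5) + (2.1667)·(-3.5) + (-1.8333)·(-1.5) + (1.1667)·(3.5) + (2.1667)·(-1.5) + (-0.8333)·(0.5)) / 5 = -11.5/5 = -2.3
  s[V,V] = ((2.5)·(2.5) + (-3.5)·(-3.5) + (-1.5)·(-1.5) + (3.5)·(3.5) + (-1.5)·(-1.5) + (0.5)·(0.5)) / 5 = 35.5/5 = 7.1
  Sample standard deviations s_i = √(s[i,i]):
  s(U) = √(4.5667) = 2.137
  s(V) = √(7.1) = 2.6646

Step 3 — r_{ij} = s_{ij} / (s_i · s_j):
  r[U,U] = 1 (diagonal).
  r[U,V] = -2.3 / (2.137 · 2.6646) = -2.3 / 5.6941 = -0.4039
  r[V,V] = 1 (diagonal).

R is symmetric with unit diagonal. Assembling:

R = [[1, -0.4039],
 [-0.4039, 1]]


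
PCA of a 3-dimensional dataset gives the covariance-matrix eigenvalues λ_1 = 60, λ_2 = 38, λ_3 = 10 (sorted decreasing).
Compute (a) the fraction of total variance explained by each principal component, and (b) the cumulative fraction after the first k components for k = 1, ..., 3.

Step 1 — total variance = trace(Sigma) = Σ λ_i = 60 + 38 + 10 = 108.

Step 2 — fraction explained by component i = λ_i / Σ λ:
  PC1: 60/108 = 0.5556
  PC2: 38/108 = 0.3519
  PC3: 10/108 = 0.0926

Step 3 — cumulative fraction after k components = (λ_1 + ... + λ_k) / Σ λ:
  k = 1: 60/108 = 0.5556
  k = 2: (60 + 38)/108 = 98/108 = 0.9074
  k = 3: (60 + 38 + 10)/108 = 108/108 = 1

Summary (fraction, with percent):

explained: PC1 0.5556 (55.56%), PC2 0.3519 (35.19%), PC3 0.0926 (9.26%);  cumulative: 0.5556, 0.9074, 1


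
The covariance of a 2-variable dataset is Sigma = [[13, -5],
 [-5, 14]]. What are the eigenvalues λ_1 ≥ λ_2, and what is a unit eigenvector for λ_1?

Step 1 — characteristic polynomial of 2×2 Sigma:
  det(Sigma - λI) = λ² - trace · λ + det = 0.
  trace = 13 + 14 = 27, det = 13·14 - (-5)² = 157.
Step 2 — discriminant:
  Δ = trace² - 4·det = 729 - 628 = 101.
Step 3 — eigenvalues:
  λ = (trace ± √Δ)/2 = (27 ± 10.0499)/2,
  λ_1 = 18.5249,  λ_2 = 8.4751.

Step 4 — unit eigenvector for λ_1: solve (Sigma - λ_1 I)v = 0. First row:
  (13 - 18.5249)·v_x + (-5)·v_y = 0, i.e. (-5.5249)·v_x + (-5)·v_y = 0,
  so v ∝ (b, λ_1 - a) = (-5, 5.5249); multiply by -1 so the first entry is positive: u = (5, -5.5249).
  ||u|| = √((5)² + (-5.5249)²) = √(55.5249) ≈ 7.4515,
  v_1 = u/||u|| ≈ (0.671, -0.7415) (||v_1|| = 1).

λ_1 = 18.5249,  λ_2 = 8.4751;  v_1 ≈ (0.671, -0.7415)


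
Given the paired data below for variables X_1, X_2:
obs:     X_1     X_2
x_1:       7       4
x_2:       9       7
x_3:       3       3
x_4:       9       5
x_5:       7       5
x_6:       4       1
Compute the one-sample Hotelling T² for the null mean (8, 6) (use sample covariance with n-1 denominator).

Step 1 — sample mean vector:
  mean(X_1) = (7 + 9 + 3 + 9 + 7 + 4) / 6 = 39/6 = 6.5
  mean(X_2) = (4 + 7 + 3 + 5 + 5 + 1) / 6 = 25/6 = 4.1667
  x̄ = (6.5, 4.1667),  deviation x̄ - mu_0 = (6.5, 4.1667) - (8, 6) = (-1.5, -1.8333).

Step 2 — sample covariance matrix, S[i,j] = (1/(n-1)) · Σ_k (x_{k,i} - mean_i) · (x_{k,j} - mean_j), divisor n-1 = 5:
  S[X_1,X_1] = ((0.5)·(0.5) + (2.5)·(2.5) + (-3.5)·(-3.5) + (2.5)·(2.5) + (0.5)·(0.5) + (-2.5)·(-2.5)) / 5 = 31.5/5 = 6.3
  S[X_1,X_2] = ((0.5)·(-0.1667) + (2.5)·(2.8333) + (-3.5)·(-1.1667) + (2.5)·(0.8333) + (0.5)·(0.8333) + (-2.5)·(-3.1667)) / 5 = 21.5/5 = 4.3
  S[X_2,X_2] = ((-0.1667)·(-0.1667) + (2.8333)·(2.8333) + (-1.1667)·(-1.1667) + (0.8333)·(0.8333) + (0.8333)·(0.8333) + (-3.1667)·(-3.1667)) / 5 = 20.8333/5 = 4.1667
  S = [[6.3, 4.3],
 [4.3, 4.1667]].

Step 3 — invert S. det(S) = 6.3·4.1667 - (4.3)² = 7.76.
  S^{-1} = (1/det) · [[d, -b], [-b, a]] = [[0.5369, -0.5541],
 [-0.5541, 0.8119]].

Step 4 — quadratic form (x̄ - mu_0)^T · S^{-1} · (x̄ - mu_0):
  S^{-1} · (x̄ - mu_0) = (0.2105, -0.6572),
  (x̄ - mu_0)^T · [...] = (-1.5)·(0.2105) + (-1.8333)·(-0.6572) = 0.8892.

Step 5 — scale by n: T² = 6 · 0.8892 = 5.3351.

T² ≈ 5.3351


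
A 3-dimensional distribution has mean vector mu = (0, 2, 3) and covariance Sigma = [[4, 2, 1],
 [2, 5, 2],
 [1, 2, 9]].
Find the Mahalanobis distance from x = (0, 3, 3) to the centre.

Step 1 — centre the observation: (x - mu) = (0, 1, 0).

Step 2 — invert Sigma (cofactor / det for 3×3, or solve directly):
  Sigma^{-1} = [[0.313, -0.1221, -0.0076],
 [-0.1221, 0.2672, -0.0458],
 [-0.0076, -0.0458, 0.1221]].

Step 3 — form the quadratic (x - mu)^T · Sigma^{-1} · (x - mu):
  Sigma^{-1} · (x - mu) = (-0.1221, 0.2672, -0.0458).
  (x - mu)^T · [Sigma^{-1} · (x - mu)] = (0)·(-0.1221) + (1)·(0.2672) + (0)·(-0.0458) = 0.2672.

Step 4 — take square root: d = √(0.2672) ≈ 0.5169.

d(x, mu) = √(0.2672) ≈ 0.5169


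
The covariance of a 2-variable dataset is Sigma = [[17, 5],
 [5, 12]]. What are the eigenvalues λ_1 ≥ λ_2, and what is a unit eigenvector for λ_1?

Step 1 — characteristic polynomial of 2×2 Sigma:
  det(Sigma - λI) = λ² - trace · λ + det = 0.
  trace = 17 + 12 = 29, det = 17·12 - (5)² = 179.
Step 2 — discriminant:
  Δ = trace² - 4·det = 841 - 716 = 125.
Step 3 — eigenvalues:
  λ = (trace ± √Δ)/2 = (29 ± 11.1803)/2,
  λ_1 = 20.0902,  λ_2 = 8.9098.

Step 4 — unit eigenvector for λ_1: solve (Sigma - λ_1 I)v = 0. First row:
  (17 - 20.0902)·v_x + (5)·v_y = 0, i.e. (-3.0902)·v_x + (5)·v_y = 0,
  so v ∝ (b, λ_1 - a) = (5, 3.0902) = u.
  ||u|| = √((5)² + (3.0902)²) = √(34.5492) ≈ 5.8779,
  v_1 = u/||u|| ≈ (0.8507, 0.5257) (||v_1|| = 1).

λ_1 = 20.0902,  λ_2 = 8.9098;  v_1 ≈ (0.8507, 0.5257)


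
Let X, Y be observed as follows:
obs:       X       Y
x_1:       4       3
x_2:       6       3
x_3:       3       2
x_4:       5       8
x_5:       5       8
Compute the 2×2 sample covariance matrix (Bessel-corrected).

Step 1 — column means:
  mean(X) = (4 + 6 + 3 + 5 + 5) / 5 = 23/5 = 4.6
  mean(Y) = (3 + 3 + 2 + 8 + 8) / 5 = 24/5 = 4.8

Step 2 — sample covariance S[i,j] = (1/(n-1)) · Σ_k (x_{k,i} - mean_i) · (x_{k,j} - mean_j), with n-1 = 4.
  S[X,X] = ((-0.6)·(-0.6) + (1.4)·(1.4) + (-1.6)·(-1.6) + (0.4)·(0.4) + (0.4)·(0.4)) / 4 = 5.2/4 = 1.3
  S[X,Y] = ((-0.6)·(-1.8) + (1.4)·(-1.8) + (-1.6)·(-2.8) + (0.4)·(3.2) + (0.4)·(3.2)) / 4 = 5.6/4 = 1.4
  S[Y,Y] = ((-1.8)·(-1.8) + (-1.8)·(-1.8) + (-2.8)·(-2.8) + (3.2)·(3.2) + (3.2)·(3.2)) / 4 = 34.8/4 = 8.7

S is symmetric (S[j,i] = S[i,j]). Assembling:

S = [[1.3, 1.4],
 [1.4, 8.7]]


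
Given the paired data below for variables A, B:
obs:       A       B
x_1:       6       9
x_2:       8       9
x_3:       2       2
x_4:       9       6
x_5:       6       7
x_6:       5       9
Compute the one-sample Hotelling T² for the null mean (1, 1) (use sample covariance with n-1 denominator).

Step 1 — sample mean vector:
  mean(A) = (6 + 8 + 2 + 9 + 6 + 5) / 6 = 36/6 = 6
  mean(B) = (9 + 9 + 2 + 6 + 7 + 9) / 6 = 42/6 = 7
  x̄ = (6, 7),  deviation x̄ - mu_0 = (6, 7) - (1, 1) = (5, 6).

Step 2 — sample covariance matrix, S[i,j] = (1/(n-1)) · Σ_k (x_{k,i} - mean_i) · (x_{k,j} - mean_j), divisor n-1 = 5:
  S[A,A] = ((0)·(0) + (2)·(2) + (-4)·(-4) + (3)·(3) + (0)·(0) + (-1)·(-1)) / 5 = 30/5 = 6
  S[A,B] = ((0)·(2) + (2)·(2) + (-4)·(-5) + (3)·(-1) + (0)·(0) + (-1)·(2)) / 5 = 19/5 = 3.8
  S[B,B] = ((2)·(2) + (2)·(2) + (-5)·(-5) + (-1)·(-1) + (0)·(0) + (2)·(2)) / 5 = 38/5 = 7.6
  S = [[6, 3.8],
 [3.8, 7.6]].

Step 3 — invert S. det(S) = 6·7.6 - (3.8)² = 31.16.
  S^{-1} = (1/det) · [[d, -b], [-b, a]] = [[0.2439, -0.122],
 [-0.122, 0.1926]].

Step 4 — quadratic form (x̄ - mu_0)^T · S^{-1} · (x̄ - mu_0):
  S^{-1} · (x̄ - mu_0) = (0.4878, 0.5456),
  (x̄ - mu_0)^T · [...] = (5)·(0.4878) + (6)·(0.5456) = 5.7125.

Step 5 — scale by n: T² = 6 · 5.7125 = 34.2747.

T² ≈ 34.2747


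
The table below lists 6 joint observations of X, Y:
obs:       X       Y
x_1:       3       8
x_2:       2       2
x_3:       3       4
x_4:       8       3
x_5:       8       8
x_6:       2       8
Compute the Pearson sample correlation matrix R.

Step 1 — column means:
  mean(X) = (3 + 2 + 3 + 8 + 8 + 2) / 6 = 26/6 = 4.3333
  mean(Y) = (8 + 2 + 4 + 3 + 8 + 8) / 6 = 33/6 = 5.5

Step 2 — sample variances and covariances s[i,j] = (1/(n-1)) · Σ_k (x_{k,i} - mean_i) · (x_{k,j} - mean_j), with n-1 = 5:
  s[X,X] = ((-1.3333)·(-1.3333) + (-2.3333)·(-2.3333) + (-1.3333)·(-1.3333) + (3.6667)·(3.6667) + (3.6667)·(3.6667) + (-2.3333)·(-2.3333)) / 5 = 41.3333/5 = 8.2667
  s[X,Y] = ((-1.3333)·(2.5) + (-2.3333)·(-3.5) + (-1.3333)·(-1.5) + (3.6667)·(-2.5) + (3.6667)·(2.5) + (-2.3333)·(2.5)) / 5 = 1/5 = 0.2
  s[Y,Y] = ((2.5)·(2.5) + (-3.5)·(-3.5) + (-1.5)·(-1.5) + (-2.5)·(-2.5) + (2.5)·(2.5) + (2.5)·(2.5)) / 5 = 39.5/5 = 7.9
  Sample standard deviations s_i = √(s[i,i]):
  s(X) = √(8.2667) = 2.8752
  s(Y) = √(7.9) = 2.8107

Step 3 — r_{ij} = s_{ij} / (s_i · s_j):
  r[X,X] = 1 (diagonal).
  r[X,Y] = 0.2 / (2.8752 · 2.8107) = 0.2 / 8.0813 = 0.0247
  r[Y,Y] = 1 (diagonal).

R is symmetric with unit diagonal. Assembling:

R = [[1, 0.0247],
 [0.0247, 1]]


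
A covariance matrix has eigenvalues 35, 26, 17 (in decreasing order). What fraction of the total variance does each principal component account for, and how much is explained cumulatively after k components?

Step 1 — total variance = trace(Sigma) = Σ λ_i = 35 + 26 + 17 = 78.

Step 2 — fraction explained by component i = λ_i / Σ λ:
  PC1: 35/78 = 0.4487
  PC2: 26/78 = 0.3333
  PC3: 17/78 = 0.2179

Step 3 — cumulative fraction after k components = (λ_1 + ... + λ_k) / Σ λ:
  k = 1: 35/78 = 0.4487
  k = 2: (35 + 26)/78 = 61/78 = 0.7821
  k = 3: (35 + 26 + 17)/78 = 78/78 = 1

Summary (fraction, with percent):

explained: PC1 0.4487 (44.87%), PC2 0.3333 (33.33%), PC3 0.2179 (21.79%);  cumulative: 0.4487, 0.7821, 1


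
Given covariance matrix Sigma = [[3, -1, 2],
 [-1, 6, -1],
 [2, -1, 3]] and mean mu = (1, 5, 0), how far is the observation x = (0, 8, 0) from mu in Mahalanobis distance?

Step 1 — centre the observation: (x - mu) = (-1, 3, 0).

Step 2 — invert Sigma (cofactor / det for 3×3, or solve directly):
  Sigma^{-1} = [[0.6071, 0.0357, -0.3929],
 [0.0357, 0.1786, 0.0357],
 [-0.3929, 0.0357, 0.6071]].

Step 3 — form the quadratic (x - mu)^T · Sigma^{-1} · (x - mu):
  Sigma^{-1} · (x - mu) = (-0.5, 0.5, 0.5).
  (x - mu)^T · [Sigma^{-1} · (x - mu)] = (-1)·(-0.5) + (3)·(0.5) + (0)·(0.5) = 2.

Step 4 — take square root: d = √(2) ≈ 1.4142.

d(x, mu) = √(2) ≈ 1.4142
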